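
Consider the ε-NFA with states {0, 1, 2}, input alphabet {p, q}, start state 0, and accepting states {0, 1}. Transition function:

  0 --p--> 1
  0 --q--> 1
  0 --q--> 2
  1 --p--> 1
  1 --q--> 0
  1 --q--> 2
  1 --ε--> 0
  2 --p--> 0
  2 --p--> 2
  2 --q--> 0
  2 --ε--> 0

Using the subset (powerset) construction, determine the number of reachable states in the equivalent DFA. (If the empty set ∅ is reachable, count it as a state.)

Start state of the DFA: {0} (ε-closure of the NFA start).
{0} --p--> {0, 1}  [new]
{0} --q--> {0, 1, 2}  [new]
{0, 1} --p--> {0, 1}  [seen]
{0, 1} --q--> {0, 1, 2}  [seen]
{0, 1, 2} --p--> {0, 1, 2}  [seen]
{0, 1, 2} --q--> {0, 1, 2}  [seen]
Reachable DFA states: {0}, {0, 1}, {0, 1, 2}.

3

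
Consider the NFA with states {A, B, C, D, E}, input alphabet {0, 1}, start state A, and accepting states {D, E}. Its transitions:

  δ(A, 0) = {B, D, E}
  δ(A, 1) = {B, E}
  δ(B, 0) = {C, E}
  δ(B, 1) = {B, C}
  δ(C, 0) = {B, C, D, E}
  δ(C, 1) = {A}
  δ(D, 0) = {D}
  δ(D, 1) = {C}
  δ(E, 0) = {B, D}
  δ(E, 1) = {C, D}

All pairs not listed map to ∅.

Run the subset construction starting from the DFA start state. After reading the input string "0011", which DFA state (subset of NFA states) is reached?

{A, B, C, E}

Start: {A}.
δ(A,0) = {B, D, E}.
Union: {B, D, E}.
After 0: {B, D, E}.
δ(B,0) = {C, E}; δ(D,0) = {D}; δ(E,0) = {B, D}.
Union: {B, C, D, E}.
After 0: {B, C, D, E}.
δ(B,1) = {B, C}; δ(C,1) = {A}; δ(D,1) = {C}; δ(E,1) = {C, D}.
Union: {A, B, C, D}.
After 1: {A, B, C, D}.
δ(A,1) = {B, E}; δ(B,1) = {B, C}; δ(C,1) = {A}; δ(D,1) = {C}.
Union: {A, B, C, E}.
After 1: {A, B, C, E}.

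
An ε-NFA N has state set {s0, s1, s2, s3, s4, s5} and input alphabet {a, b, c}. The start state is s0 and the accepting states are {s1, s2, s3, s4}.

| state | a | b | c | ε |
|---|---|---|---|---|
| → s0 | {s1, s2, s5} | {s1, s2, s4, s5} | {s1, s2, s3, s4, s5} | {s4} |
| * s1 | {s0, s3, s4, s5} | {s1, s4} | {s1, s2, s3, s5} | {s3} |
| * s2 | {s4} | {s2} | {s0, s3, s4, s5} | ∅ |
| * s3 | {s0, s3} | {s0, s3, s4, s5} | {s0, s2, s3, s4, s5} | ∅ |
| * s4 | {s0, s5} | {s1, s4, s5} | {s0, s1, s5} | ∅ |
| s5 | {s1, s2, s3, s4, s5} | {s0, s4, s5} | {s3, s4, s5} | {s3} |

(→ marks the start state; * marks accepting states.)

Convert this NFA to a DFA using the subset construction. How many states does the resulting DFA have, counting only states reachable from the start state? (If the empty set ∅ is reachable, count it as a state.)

Start state of the DFA: {s0, s4} (ε-closure of the NFA start).
{s0, s4} --a--> {s0, s1, s2, s3, s4, s5}  [new]
{s0, s4} --b--> {s1, s2, s3, s4, s5}  [new]
{s0, s4} --c--> {s0, s1, s2, s3, s4, s5}  [seen]
{s0, s1, s2, s3, s4, s5} --a--> {s0, s1, s2, s3, s4, s5}  [seen]
{s0, s1, s2, s3, s4, s5} --b--> {s0, s1, s2, s3, s4, s5}  [seen]
{s0, s1, s2, s3, s4, s5} --c--> {s0, s1, s2, s3, s4, s5}  [seen]
{s1, s2, s3, s4, s5} --a--> {s0, s1, s2, s3, s4, s5}  [seen]
{s1, s2, s3, s4, s5} --b--> {s0, s1, s2, s3, s4, s5}  [seen]
{s1, s2, s3, s4, s5} --c--> {s0, s1, s2, s3, s4, s5}  [seen]
Reachable DFA states: {s0, s4}, {s0, s1, s2, s3, s4, s5}, {s1, s2, s3, s4, s5}.

3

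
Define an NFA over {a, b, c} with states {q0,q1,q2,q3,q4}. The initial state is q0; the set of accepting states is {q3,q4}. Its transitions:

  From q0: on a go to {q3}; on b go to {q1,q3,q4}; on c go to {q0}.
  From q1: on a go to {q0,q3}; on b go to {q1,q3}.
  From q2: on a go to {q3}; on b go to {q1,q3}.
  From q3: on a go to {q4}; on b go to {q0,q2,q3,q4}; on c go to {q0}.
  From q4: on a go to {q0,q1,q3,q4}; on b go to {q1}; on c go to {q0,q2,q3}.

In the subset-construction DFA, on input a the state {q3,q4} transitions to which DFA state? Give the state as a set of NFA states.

{q0,q1,q3,q4}

δ(q3,a) = {q4}; δ(q4,a) = {q0,q1,q3,q4}.
Union: {q0,q1,q3,q4}.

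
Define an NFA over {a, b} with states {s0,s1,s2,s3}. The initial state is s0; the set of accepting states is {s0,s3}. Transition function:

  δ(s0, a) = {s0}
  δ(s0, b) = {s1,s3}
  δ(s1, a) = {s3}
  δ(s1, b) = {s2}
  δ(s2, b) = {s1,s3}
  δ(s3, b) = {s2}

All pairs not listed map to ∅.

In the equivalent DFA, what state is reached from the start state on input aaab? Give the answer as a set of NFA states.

{s1,s3}

Start: {s0}.
δ(s0,a) = {s0}.
Union: {s0}.
After a: {s0}.
δ(s0,a) = {s0}.
Union: {s0}.
After a: {s0}.
δ(s0,a) = {s0}.
Union: {s0}.
After a: {s0}.
δ(s0,b) = {s1,s3}.
Union: {s1,s3}.
After b: {s1,s3}.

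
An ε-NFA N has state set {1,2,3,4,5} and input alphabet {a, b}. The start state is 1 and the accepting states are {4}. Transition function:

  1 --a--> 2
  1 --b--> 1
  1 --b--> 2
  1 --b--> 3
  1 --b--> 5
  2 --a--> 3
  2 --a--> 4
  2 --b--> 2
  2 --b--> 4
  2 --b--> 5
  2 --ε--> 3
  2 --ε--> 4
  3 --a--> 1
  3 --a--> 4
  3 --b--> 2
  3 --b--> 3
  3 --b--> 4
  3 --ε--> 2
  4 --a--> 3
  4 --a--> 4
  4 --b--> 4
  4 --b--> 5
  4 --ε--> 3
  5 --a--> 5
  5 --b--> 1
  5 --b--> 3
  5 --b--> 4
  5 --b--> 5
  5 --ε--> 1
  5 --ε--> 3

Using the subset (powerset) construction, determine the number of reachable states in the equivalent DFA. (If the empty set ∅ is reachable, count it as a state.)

4

Start state of the DFA: {1} (ε-closure of the NFA start).
{1} --a--> {2,3,4}  [new]
{1} --b--> {1,2,3,4,5}  [new]
{2,3,4} --a--> {1,2,3,4}  [new]
{2,3,4} --b--> {1,2,3,4,5}  [seen]
{1,2,3,4,5} --a--> {1,2,3,4,5}  [seen]
{1,2,3,4,5} --b--> {1,2,3,4,5}  [seen]
{1,2,3,4} --a--> {1,2,3,4}  [seen]
{1,2,3,4} --b--> {1,2,3,4,5}  [seen]
Reachable DFA states: {1}, {2,3,4}, {1,2,3,4,5}, {1,2,3,4}.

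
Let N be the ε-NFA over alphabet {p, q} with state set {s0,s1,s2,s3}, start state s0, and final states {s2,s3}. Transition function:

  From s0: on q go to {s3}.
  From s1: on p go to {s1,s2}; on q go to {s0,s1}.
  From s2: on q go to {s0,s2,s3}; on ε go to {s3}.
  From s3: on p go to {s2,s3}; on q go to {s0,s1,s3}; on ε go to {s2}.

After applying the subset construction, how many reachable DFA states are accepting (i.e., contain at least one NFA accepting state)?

3

Start state of the DFA: {s0} (ε-closure of the NFA start).
{s0} --p--> ∅  [new]
{s0} --q--> {s2,s3}  [new]
∅ --p--> ∅  [seen]
∅ --q--> ∅  [seen]
{s2,s3} --p--> {s2,s3}  [seen]
{s2,s3} --q--> {s0,s1,s2,s3}  [new]
{s0,s1,s2,s3} --p--> {s1,s2,s3}  [new]
{s0,s1,s2,s3} --q--> {s0,s1,s2,s3}  [seen]
{s1,s2,s3} --p--> {s1,s2,s3}  [seen]
{s1,s2,s3} --q--> {s0,s1,s2,s3}  [seen]
Reachable DFA states: {s0}, ∅, {s2,s3}, {s0,s1,s2,s3}, {s1,s2,s3}.
Accepting DFA states (contain an NFA accepting state): {s2,s3}, {s0,s1,s2,s3}, {s1,s2,s3}.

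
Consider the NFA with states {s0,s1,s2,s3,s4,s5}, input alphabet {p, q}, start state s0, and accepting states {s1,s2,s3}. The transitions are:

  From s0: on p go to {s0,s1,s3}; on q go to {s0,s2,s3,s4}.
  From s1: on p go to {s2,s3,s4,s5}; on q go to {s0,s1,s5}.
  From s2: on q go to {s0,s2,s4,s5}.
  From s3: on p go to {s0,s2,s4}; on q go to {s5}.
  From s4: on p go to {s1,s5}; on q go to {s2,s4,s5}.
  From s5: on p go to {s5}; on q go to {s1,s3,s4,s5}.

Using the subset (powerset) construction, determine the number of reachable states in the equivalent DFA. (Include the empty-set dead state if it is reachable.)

5

Start state of the DFA: {s0}.
{s0} --p--> {s0,s1,s3}  [new]
{s0} --q--> {s0,s2,s3,s4}  [new]
{s0,s1,s3} --p--> {s0,s1,s2,s3,s4,s5}  [new]
{s0,s1,s3} --q--> {s0,s1,s2,s3,s4,s5}  [seen]
{s0,s2,s3,s4} --p--> {s0,s1,s2,s3,s4,s5}  [seen]
{s0,s2,s3,s4} --q--> {s0,s2,s3,s4,s5}  [new]
{s0,s1,s2,s3,s4,s5} --p--> {s0,s1,s2,s3,s4,s5}  [seen]
{s0,s1,s2,s3,s4,s5} --q--> {s0,s1,s2,s3,s4,s5}  [seen]
{s0,s2,s3,s4,s5} --p--> {s0,s1,s2,s3,s4,s5}  [seen]
{s0,s2,s3,s4,s5} --q--> {s0,s1,s2,s3,s4,s5}  [seen]
Reachable DFA states: {s0}, {s0,s1,s3}, {s0,s2,s3,s4}, {s0,s1,s2,s3,s4,s5}, {s0,s2,s3,s4,s5}.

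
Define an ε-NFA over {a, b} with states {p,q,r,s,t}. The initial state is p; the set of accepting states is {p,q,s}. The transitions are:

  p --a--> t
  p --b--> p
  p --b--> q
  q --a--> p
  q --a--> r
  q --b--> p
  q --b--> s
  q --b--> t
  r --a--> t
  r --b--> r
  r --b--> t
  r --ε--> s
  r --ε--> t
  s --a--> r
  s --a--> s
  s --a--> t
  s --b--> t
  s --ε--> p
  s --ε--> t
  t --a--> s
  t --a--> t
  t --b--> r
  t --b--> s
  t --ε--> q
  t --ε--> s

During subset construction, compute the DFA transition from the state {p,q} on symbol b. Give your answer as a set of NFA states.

δ(p,b) = {p,q}; δ(q,b) = {p,s,t}.
Union: {p,q,s,t}.

{p,q,s,t}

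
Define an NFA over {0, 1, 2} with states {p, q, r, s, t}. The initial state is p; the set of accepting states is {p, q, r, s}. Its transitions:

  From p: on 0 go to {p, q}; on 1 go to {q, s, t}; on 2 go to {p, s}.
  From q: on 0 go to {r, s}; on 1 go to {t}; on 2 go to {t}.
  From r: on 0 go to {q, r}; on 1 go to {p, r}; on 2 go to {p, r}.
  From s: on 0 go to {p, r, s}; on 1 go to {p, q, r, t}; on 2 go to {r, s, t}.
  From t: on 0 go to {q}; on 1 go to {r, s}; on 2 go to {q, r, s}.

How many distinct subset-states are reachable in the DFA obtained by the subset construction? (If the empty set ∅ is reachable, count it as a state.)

Start state of the DFA: {p}.
{p} --0--> {p, q}  [new]
{p} --1--> {q, s, t}  [new]
{p} --2--> {p, s}  [new]
{p, q} --0--> {p, q, r, s}  [new]
{p, q} --1--> {q, s, t}  [seen]
{p, q} --2--> {p, s, t}  [new]
{q, s, t} --0--> {p, q, r, s}  [seen]
{q, s, t} --1--> {p, q, r, s, t}  [new]
{q, s, t} --2--> {q, r, s, t}  [new]
{p, s} --0--> {p, q, r, s}  [seen]
{p, s} --1--> {p, q, r, s, t}  [seen]
{p, s} --2--> {p, r, s, t}  [new]
{p, q, r, s} --0--> {p, q, r, s}  [seen]
{p, q, r, s} --1--> {p, q, r, s, t}  [seen]
{p, q, r, s} --2--> {p, r, s, t}  [seen]
{p, s, t} --0--> {p, q, r, s}  [seen]
{p, s, t} --1--> {p, q, r, s, t}  [seen]
{p, s, t} --2--> {p, q, r, s, t}  [seen]
{p, q, r, s, t} --0--> {p, q, r, s}  [seen]
{p, q, r, s, t} --1--> {p, q, r, s, t}  [seen]
{p, q, r, s, t} --2--> {p, q, r, s, t}  [seen]
{q, r, s, t} --0--> {p, q, r, s}  [seen]
{q, r, s, t} --1--> {p, q, r, s, t}  [seen]
{q, r, s, t} --2--> {p, q, r, s, t}  [seen]
{p, r, s, t} --0--> {p, q, r, s}  [seen]
{p, r, s, t} --1--> {p, q, r, s, t}  [seen]
{p, r, s, t} --2--> {p, q, r, s, t}  [seen]
Reachable DFA states: {p}, {p, q}, {q, s, t}, {p, s}, {p, q, r, s}, {p, s, t}, {p, q, r, s, t}, {q, r, s, t}, {p, r, s, t}.

9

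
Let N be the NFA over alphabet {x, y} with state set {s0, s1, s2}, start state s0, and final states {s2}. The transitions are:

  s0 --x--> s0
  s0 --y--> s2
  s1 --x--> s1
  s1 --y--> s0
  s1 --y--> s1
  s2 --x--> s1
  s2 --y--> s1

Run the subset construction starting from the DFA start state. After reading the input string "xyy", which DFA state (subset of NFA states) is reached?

{s1}

Start: {s0}.
δ(s0,x) = {s0}.
Union: {s0}.
After x: {s0}.
δ(s0,y) = {s2}.
Union: {s2}.
After y: {s2}.
δ(s2,y) = {s1}.
Union: {s1}.
After y: {s1}.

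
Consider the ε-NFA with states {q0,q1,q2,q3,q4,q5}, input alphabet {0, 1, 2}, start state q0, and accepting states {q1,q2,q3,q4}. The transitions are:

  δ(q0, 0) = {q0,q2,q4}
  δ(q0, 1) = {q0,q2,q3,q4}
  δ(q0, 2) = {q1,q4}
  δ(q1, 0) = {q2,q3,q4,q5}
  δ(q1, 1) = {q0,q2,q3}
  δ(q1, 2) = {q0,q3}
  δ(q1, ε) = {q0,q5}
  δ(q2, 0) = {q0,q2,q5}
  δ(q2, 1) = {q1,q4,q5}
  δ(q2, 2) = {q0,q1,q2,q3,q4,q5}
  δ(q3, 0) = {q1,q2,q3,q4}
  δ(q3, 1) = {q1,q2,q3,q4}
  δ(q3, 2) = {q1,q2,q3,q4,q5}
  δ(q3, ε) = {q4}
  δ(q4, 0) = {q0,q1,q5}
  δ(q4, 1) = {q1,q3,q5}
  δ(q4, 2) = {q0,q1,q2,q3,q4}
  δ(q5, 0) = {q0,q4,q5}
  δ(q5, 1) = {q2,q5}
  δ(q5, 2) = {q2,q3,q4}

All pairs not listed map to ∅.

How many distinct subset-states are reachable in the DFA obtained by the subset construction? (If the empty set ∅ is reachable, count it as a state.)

6

Start state of the DFA: {q0} (ε-closure of the NFA start).
{q0} --0--> {q0,q2,q4}  [new]
{q0} --1--> {q0,q2,q3,q4}  [new]
{q0} --2--> {q0,q1,q4,q5}  [new]
{q0,q2,q4} --0--> {q0,q1,q2,q4,q5}  [new]
{q0,q2,q4} --1--> {q0,q1,q2,q3,q4,q5}  [new]
{q0,q2,q4} --2--> {q0,q1,q2,q3,q4,q5}  [seen]
{q0,q2,q3,q4} --0--> {q0,q1,q2,q3,q4,q5}  [seen]
{q0,q2,q3,q4} --1--> {q0,q1,q2,q3,q4,q5}  [seen]
{q0,q2,q3,q4} --2--> {q0,q1,q2,q3,q4,q5}  [seen]
{q0,q1,q4,q5} --0--> {q0,q1,q2,q3,q4,q5}  [seen]
{q0,q1,q4,q5} --1--> {q0,q1,q2,q3,q4,q5}  [seen]
{q0,q1,q4,q5} --2--> {q0,q1,q2,q3,q4,q5}  [seen]
{q0,q1,q2,q4,q5} --0--> {q0,q1,q2,q3,q4,q5}  [seen]
{q0,q1,q2,q4,q5} --1--> {q0,q1,q2,q3,q4,q5}  [seen]
{q0,q1,q2,q4,q5} --2--> {q0,q1,q2,q3,q4,q5}  [seen]
{q0,q1,q2,q3,q4,q5} --0--> {q0,q1,q2,q3,q4,q5}  [seen]
{q0,q1,q2,q3,q4,q5} --1--> {q0,q1,q2,q3,q4,q5}  [seen]
{q0,q1,q2,q3,q4,q5} --2--> {q0,q1,q2,q3,q4,q5}  [seen]
Reachable DFA states: {q0}, {q0,q2,q4}, {q0,q2,q3,q4}, {q0,q1,q4,q5}, {q0,q1,q2,q4,q5}, {q0,q1,q2,q3,q4,q5}.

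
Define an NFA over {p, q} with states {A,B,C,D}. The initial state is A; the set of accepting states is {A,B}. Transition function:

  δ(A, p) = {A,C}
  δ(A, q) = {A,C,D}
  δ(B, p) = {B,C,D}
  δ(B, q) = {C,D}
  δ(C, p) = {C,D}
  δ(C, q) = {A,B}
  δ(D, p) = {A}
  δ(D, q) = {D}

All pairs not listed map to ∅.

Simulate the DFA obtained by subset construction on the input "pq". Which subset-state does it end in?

Start: {A}.
δ(A,p) = {A,C}.
Union: {A,C}.
After p: {A,C}.
δ(A,q) = {A,C,D}; δ(C,q) = {A,B}.
Union: {A,B,C,D}.
After q: {A,B,C,D}.

{A,B,C,D}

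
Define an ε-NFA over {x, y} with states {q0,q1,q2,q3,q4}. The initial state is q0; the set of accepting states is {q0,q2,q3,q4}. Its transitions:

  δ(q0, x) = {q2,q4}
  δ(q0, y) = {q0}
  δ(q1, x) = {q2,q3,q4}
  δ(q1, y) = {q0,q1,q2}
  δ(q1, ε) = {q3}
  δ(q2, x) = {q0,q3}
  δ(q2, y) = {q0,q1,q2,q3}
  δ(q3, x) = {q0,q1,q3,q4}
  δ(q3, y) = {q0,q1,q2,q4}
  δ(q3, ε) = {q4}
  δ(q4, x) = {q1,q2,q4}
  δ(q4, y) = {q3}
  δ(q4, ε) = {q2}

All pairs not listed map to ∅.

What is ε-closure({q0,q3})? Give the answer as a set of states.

{q0,q2,q3,q4}

Begin with {q0,q3}.
q3 →ε {q4}; add q4.
q4 →ε {q2}; add q2.
ε-closure = {q0,q2,q3,q4}.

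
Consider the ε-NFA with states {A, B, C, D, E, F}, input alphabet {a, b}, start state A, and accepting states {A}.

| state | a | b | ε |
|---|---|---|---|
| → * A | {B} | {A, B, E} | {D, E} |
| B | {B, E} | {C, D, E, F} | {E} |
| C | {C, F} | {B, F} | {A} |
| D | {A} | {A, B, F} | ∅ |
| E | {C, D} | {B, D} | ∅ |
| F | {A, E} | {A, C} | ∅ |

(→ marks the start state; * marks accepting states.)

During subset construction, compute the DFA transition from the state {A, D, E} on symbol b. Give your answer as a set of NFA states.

{A, B, D, E, F}

δ(A,b) = {A, B, E}; δ(D,b) = {A, B, F}; δ(E,b) = {B, D}.
Union: {A, B, D, E, F}.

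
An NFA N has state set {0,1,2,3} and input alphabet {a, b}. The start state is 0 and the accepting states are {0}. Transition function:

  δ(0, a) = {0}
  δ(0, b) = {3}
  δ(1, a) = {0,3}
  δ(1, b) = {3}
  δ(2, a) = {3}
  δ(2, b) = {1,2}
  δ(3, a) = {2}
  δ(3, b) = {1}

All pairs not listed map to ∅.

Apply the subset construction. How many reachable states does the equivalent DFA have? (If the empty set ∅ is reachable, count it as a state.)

Start state of the DFA: {0}.
{0} --a--> {0}  [seen]
{0} --b--> {3}  [new]
{3} --a--> {2}  [new]
{3} --b--> {1}  [new]
{2} --a--> {3}  [seen]
{2} --b--> {1,2}  [new]
{1} --a--> {0,3}  [new]
{1} --b--> {3}  [seen]
{1,2} --a--> {0,3}  [seen]
{1,2} --b--> {1,2,3}  [new]
{0,3} --a--> {0,2}  [new]
{0,3} --b--> {1,3}  [new]
{1,2,3} --a--> {0,2,3}  [new]
{1,2,3} --b--> {1,2,3}  [seen]
{0,2} --a--> {0,3}  [seen]
{0,2} --b--> {1,2,3}  [seen]
{1,3} --a--> {0,2,3}  [seen]
{1,3} --b--> {1,3}  [seen]
{0,2,3} --a--> {0,2,3}  [seen]
{0,2,3} --b--> {1,2,3}  [seen]
Reachable DFA states: {0}, {3}, {2}, {1}, {1,2}, {0,3}, {1,2,3}, {0,2}, {1,3}, {0,2,3}.

10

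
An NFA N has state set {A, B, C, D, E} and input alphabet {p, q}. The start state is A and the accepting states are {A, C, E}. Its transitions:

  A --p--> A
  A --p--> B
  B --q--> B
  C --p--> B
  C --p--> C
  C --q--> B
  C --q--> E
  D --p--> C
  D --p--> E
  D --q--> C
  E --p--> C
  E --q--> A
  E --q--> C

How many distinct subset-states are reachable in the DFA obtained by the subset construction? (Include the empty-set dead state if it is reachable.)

Start state of the DFA: {A}.
{A} --p--> {A, B}  [new]
{A} --q--> ∅  [new]
{A, B} --p--> {A, B}  [seen]
{A, B} --q--> {B}  [new]
∅ --p--> ∅  [seen]
∅ --q--> ∅  [seen]
{B} --p--> ∅  [seen]
{B} --q--> {B}  [seen]
Reachable DFA states: {A}, {A, B}, ∅, {B}.

4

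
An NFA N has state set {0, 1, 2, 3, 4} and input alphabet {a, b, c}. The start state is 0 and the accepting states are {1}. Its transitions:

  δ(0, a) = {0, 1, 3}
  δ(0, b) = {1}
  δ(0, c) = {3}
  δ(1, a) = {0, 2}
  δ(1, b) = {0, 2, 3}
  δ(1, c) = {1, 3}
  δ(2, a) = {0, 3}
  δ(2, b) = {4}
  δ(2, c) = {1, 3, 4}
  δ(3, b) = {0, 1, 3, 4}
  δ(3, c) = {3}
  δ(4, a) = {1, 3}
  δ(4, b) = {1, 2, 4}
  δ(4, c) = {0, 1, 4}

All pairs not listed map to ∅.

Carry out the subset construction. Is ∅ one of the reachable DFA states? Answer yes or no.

Start state of the DFA: {0}.
{0} --a--> {0, 1, 3}  [new]
{0} --b--> {1}  [new]
{0} --c--> {3}  [new]
{0, 1, 3} --a--> {0, 1, 2, 3}  [new]
{0, 1, 3} --b--> {0, 1, 2, 3, 4}  [new]
{0, 1, 3} --c--> {1, 3}  [new]
{1} --a--> {0, 2}  [new]
{1} --b--> {0, 2, 3}  [new]
{1} --c--> {1, 3}  [seen]
{3} --a--> ∅  [new]
{3} --b--> {0, 1, 3, 4}  [new]
{3} --c--> {3}  [seen]
{0, 1, 2, 3} --a--> {0, 1, 2, 3}  [seen]
{0, 1, 2, 3} --b--> {0, 1, 2, 3, 4}  [seen]
{0, 1, 2, 3} --c--> {1, 3, 4}  [new]
{0, 1, 2, 3, 4} --a--> {0, 1, 2, 3}  [seen]
{0, 1, 2, 3, 4} --b--> {0, 1, 2, 3, 4}  [seen]
{0, 1, 2, 3, 4} --c--> {0, 1, 3, 4}  [seen]
{1, 3} --a--> {0, 2}  [seen]
{1, 3} --b--> {0, 1, 2, 3, 4}  [seen]
{1, 3} --c--> {1, 3}  [seen]
{0, 2} --a--> {0, 1, 3}  [seen]
{0, 2} --b--> {1, 4}  [new]
{0, 2} --c--> {1, 3, 4}  [seen]
{0, 2, 3} --a--> {0, 1, 3}  [seen]
{0, 2, 3} --b--> {0, 1, 3, 4}  [seen]
{0, 2, 3} --c--> {1, 3, 4}  [seen]
∅ --a--> ∅  [seen]
∅ --b--> ∅  [seen]
∅ --c--> ∅  [seen]
{0, 1, 3, 4} --a--> {0, 1, 2, 3}  [seen]
{0, 1, 3, 4} --b--> {0, 1, 2, 3, 4}  [seen]
{0, 1, 3, 4} --c--> {0, 1, 3, 4}  [seen]
{1, 3, 4} --a--> {0, 1, 2, 3}  [seen]
{1, 3, 4} --b--> {0, 1, 2, 3, 4}  [seen]
{1, 3, 4} --c--> {0, 1, 3, 4}  [seen]
{1, 4} --a--> {0, 1, 2, 3}  [seen]
{1, 4} --b--> {0, 1, 2, 3, 4}  [seen]
{1, 4} --c--> {0, 1, 3, 4}  [seen]
Reachable DFA states: {0}, {0, 1, 3}, {1}, {3}, {0, 1, 2, 3}, {0, 1, 2, 3, 4}, {1, 3}, {0, 2}, {0, 2, 3}, ∅, {0, 1, 3, 4}, {1, 3, 4}, {1, 4}.
∅ is among them.

yes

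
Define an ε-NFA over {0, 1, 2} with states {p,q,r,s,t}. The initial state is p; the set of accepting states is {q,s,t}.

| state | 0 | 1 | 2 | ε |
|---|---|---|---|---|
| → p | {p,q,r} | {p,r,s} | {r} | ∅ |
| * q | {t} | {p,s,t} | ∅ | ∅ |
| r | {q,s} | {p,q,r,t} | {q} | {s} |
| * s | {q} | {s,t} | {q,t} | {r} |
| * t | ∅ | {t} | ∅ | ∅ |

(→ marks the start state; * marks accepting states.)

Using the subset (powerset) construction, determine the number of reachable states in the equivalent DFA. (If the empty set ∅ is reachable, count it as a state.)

Start state of the DFA: {p} (ε-closure of the NFA start).
{p} --0--> {p,q,r,s}  [new]
{p} --1--> {p,r,s}  [new]
{p} --2--> {r,s}  [new]
{p,q,r,s} --0--> {p,q,r,s,t}  [new]
{p,q,r,s} --1--> {p,q,r,s,t}  [seen]
{p,q,r,s} --2--> {q,r,s,t}  [new]
{p,r,s} --0--> {p,q,r,s}  [seen]
{p,r,s} --1--> {p,q,r,s,t}  [seen]
{p,r,s} --2--> {q,r,s,t}  [seen]
{r,s} --0--> {q,r,s}  [new]
{r,s} --1--> {p,q,r,s,t}  [seen]
{r,s} --2--> {q,t}  [new]
{p,q,r,s,t} --0--> {p,q,r,s,t}  [seen]
{p,q,r,s,t} --1--> {p,q,r,s,t}  [seen]
{p,q,r,s,t} --2--> {q,r,s,t}  [seen]
{q,r,s,t} --0--> {q,r,s,t}  [seen]
{q,r,s,t} --1--> {p,q,r,s,t}  [seen]
{q,r,s,t} --2--> {q,t}  [seen]
{q,r,s} --0--> {q,r,s,t}  [seen]
{q,r,s} --1--> {p,q,r,s,t}  [seen]
{q,r,s} --2--> {q,t}  [seen]
{q,t} --0--> {t}  [new]
{q,t} --1--> {p,r,s,t}  [new]
{q,t} --2--> ∅  [new]
{t} --0--> ∅  [seen]
{t} --1--> {t}  [seen]
{t} --2--> ∅  [seen]
{p,r,s,t} --0--> {p,q,r,s}  [seen]
{p,r,s,t} --1--> {p,q,r,s,t}  [seen]
{p,r,s,t} --2--> {q,r,s,t}  [seen]
∅ --0--> ∅  [seen]
∅ --1--> ∅  [seen]
∅ --2--> ∅  [seen]
Reachable DFA states: {p}, {p,q,r,s}, {p,r,s}, {r,s}, {p,q,r,s,t}, {q,r,s,t}, {q,r,s}, {q,t}, {t}, {p,r,s,t}, ∅.

11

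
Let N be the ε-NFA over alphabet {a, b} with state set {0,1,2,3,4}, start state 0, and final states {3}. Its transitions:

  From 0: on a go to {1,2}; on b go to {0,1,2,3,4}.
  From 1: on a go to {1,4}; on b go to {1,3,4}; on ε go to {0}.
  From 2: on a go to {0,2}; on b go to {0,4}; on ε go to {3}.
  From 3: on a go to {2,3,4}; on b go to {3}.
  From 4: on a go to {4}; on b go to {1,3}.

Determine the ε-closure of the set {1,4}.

Begin with {1,4}.
1 →ε {0}; add 0.
ε-closure = {0,1,4}.

{0,1,4}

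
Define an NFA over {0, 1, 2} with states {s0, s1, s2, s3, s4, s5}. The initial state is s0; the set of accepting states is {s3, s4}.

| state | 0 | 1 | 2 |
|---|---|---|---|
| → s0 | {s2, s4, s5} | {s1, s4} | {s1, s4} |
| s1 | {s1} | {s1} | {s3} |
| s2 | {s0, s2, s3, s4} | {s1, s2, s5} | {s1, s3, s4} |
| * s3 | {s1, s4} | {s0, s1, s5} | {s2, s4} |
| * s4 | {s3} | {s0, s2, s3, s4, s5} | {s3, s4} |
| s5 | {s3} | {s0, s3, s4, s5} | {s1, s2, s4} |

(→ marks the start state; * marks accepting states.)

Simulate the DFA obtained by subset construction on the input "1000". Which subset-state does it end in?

Start: {s0}.
δ(s0,1) = {s1, s4}.
Union: {s1, s4}.
After 1: {s1, s4}.
δ(s1,0) = {s1}; δ(s4,0) = {s3}.
Union: {s1, s3}.
After 0: {s1, s3}.
δ(s1,0) = {s1}; δ(s3,0) = {s1, s4}.
Union: {s1, s4}.
After 0: {s1, s4}.
δ(s1,0) = {s1}; δ(s4,0) = {s3}.
Union: {s1, s3}.
After 0: {s1, s3}.

{s1, s3}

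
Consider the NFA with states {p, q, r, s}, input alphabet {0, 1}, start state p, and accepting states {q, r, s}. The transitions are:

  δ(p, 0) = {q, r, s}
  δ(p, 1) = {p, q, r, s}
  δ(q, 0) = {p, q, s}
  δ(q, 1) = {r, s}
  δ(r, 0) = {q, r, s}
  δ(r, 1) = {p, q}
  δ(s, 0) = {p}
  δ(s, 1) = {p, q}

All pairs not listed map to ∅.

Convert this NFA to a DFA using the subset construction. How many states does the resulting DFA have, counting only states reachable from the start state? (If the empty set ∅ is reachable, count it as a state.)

3

Start state of the DFA: {p}.
{p} --0--> {q, r, s}  [new]
{p} --1--> {p, q, r, s}  [new]
{q, r, s} --0--> {p, q, r, s}  [seen]
{q, r, s} --1--> {p, q, r, s}  [seen]
{p, q, r, s} --0--> {p, q, r, s}  [seen]
{p, q, r, s} --1--> {p, q, r, s}  [seen]
Reachable DFA states: {p}, {q, r, s}, {p, q, r, s}.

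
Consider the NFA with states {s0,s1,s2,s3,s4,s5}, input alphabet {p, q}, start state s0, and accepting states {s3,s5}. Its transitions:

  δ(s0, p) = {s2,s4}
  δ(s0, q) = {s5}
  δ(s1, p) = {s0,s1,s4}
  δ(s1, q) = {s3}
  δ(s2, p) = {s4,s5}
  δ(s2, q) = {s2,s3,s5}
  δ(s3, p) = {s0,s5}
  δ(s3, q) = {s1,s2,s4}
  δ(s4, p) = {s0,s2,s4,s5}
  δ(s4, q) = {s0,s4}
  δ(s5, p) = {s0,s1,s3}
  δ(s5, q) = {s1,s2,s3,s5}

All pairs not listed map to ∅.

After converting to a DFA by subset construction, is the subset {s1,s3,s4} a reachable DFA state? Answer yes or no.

no

Start state of the DFA: {s0}.
{s0} --p--> {s2,s4}  [new]
{s0} --q--> {s5}  [new]
{s2,s4} --p--> {s0,s2,s4,s5}  [new]
{s2,s4} --q--> {s0,s2,s3,s4,s5}  [new]
{s5} --p--> {s0,s1,s3}  [new]
{s5} --q--> {s1,s2,s3,s5}  [new]
{s0,s2,s4,s5} --p--> {s0,s1,s2,s3,s4,s5}  [new]
{s0,s2,s4,s5} --q--> {s0,s1,s2,s3,s4,s5}  [seen]
{s0,s2,s3,s4,s5} --p--> {s0,s1,s2,s3,s4,s5}  [seen]
{s0,s2,s3,s4,s5} --q--> {s0,s1,s2,s3,s4,s5}  [seen]
{s0,s1,s3} --p--> {s0,s1,s2,s4,s5}  [new]
{s0,s1,s3} --q--> {s1,s2,s3,s4,s5}  [new]
{s1,s2,s3,s5} --p--> {s0,s1,s3,s4,s5}  [new]
{s1,s2,s3,s5} --q--> {s1,s2,s3,s4,s5}  [seen]
{s0,s1,s2,s3,s4,s5} --p--> {s0,s1,s2,s3,s4,s5}  [seen]
{s0,s1,s2,s3,s4,s5} --q--> {s0,s1,s2,s3,s4,s5}  [seen]
{s0,s1,s2,s4,s5} --p--> {s0,s1,s2,s3,s4,s5}  [seen]
{s0,s1,s2,s4,s5} --q--> {s0,s1,s2,s3,s4,s5}  [seen]
{s1,s2,s3,s4,s5} --p--> {s0,s1,s2,s3,s4,s5}  [seen]
{s1,s2,s3,s4,s5} --q--> {s0,s1,s2,s3,s4,s5}  [seen]
{s0,s1,s3,s4,s5} --p--> {s0,s1,s2,s3,s4,s5}  [seen]
{s0,s1,s3,s4,s5} --q--> {s0,s1,s2,s3,s4,s5}  [seen]
Reachable DFA states: {s0}, {s2,s4}, {s5}, {s0,s2,s4,s5}, {s0,s2,s3,s4,s5}, {s0,s1,s3}, {s1,s2,s3,s5}, {s0,s1,s2,s3,s4,s5}, {s0,s1,s2,s4,s5}, {s1,s2,s3,s4,s5}, {s0,s1,s3,s4,s5}.
{s1,s3,s4} is not among them.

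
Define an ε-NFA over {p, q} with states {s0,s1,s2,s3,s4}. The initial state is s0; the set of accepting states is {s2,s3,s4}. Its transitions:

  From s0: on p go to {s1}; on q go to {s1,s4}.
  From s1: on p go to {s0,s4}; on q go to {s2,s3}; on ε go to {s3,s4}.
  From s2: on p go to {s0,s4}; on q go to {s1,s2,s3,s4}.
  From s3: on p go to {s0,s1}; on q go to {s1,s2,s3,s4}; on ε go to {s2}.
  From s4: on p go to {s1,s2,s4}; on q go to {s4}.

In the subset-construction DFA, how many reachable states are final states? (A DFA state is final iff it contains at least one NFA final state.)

2

Start state of the DFA: {s0} (ε-closure of the NFA start).
{s0} --p--> {s1,s2,s3,s4}  [new]
{s0} --q--> {s1,s2,s3,s4}  [seen]
{s1,s2,s3,s4} --p--> {s0,s1,s2,s3,s4}  [new]
{s1,s2,s3,s4} --q--> {s1,s2,s3,s4}  [seen]
{s0,s1,s2,s3,s4} --p--> {s0,s1,s2,s3,s4}  [seen]
{s0,s1,s2,s3,s4} --q--> {s1,s2,s3,s4}  [seen]
Reachable DFA states: {s0}, {s1,s2,s3,s4}, {s0,s1,s2,s3,s4}.
Accepting DFA states (contain an NFA accepting state): {s1,s2,s3,s4}, {s0,s1,s2,s3,s4}.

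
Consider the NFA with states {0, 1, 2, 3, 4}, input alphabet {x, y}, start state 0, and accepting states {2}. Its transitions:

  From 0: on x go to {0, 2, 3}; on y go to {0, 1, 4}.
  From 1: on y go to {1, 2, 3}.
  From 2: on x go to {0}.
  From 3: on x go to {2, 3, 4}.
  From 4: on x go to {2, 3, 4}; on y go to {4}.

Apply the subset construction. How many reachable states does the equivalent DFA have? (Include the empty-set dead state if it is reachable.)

Start state of the DFA: {0}.
{0} --x--> {0, 2, 3}  [new]
{0} --y--> {0, 1, 4}  [new]
{0, 2, 3} --x--> {0, 2, 3, 4}  [new]
{0, 2, 3} --y--> {0, 1, 4}  [seen]
{0, 1, 4} --x--> {0, 2, 3, 4}  [seen]
{0, 1, 4} --y--> {0, 1, 2, 3, 4}  [new]
{0, 2, 3, 4} --x--> {0, 2, 3, 4}  [seen]
{0, 2, 3, 4} --y--> {0, 1, 4}  [seen]
{0, 1, 2, 3, 4} --x--> {0, 2, 3, 4}  [seen]
{0, 1, 2, 3, 4} --y--> {0, 1, 2, 3, 4}  [seen]
Reachable DFA states: {0}, {0, 2, 3}, {0, 1, 4}, {0, 2, 3, 4}, {0, 1, 2, 3, 4}.

5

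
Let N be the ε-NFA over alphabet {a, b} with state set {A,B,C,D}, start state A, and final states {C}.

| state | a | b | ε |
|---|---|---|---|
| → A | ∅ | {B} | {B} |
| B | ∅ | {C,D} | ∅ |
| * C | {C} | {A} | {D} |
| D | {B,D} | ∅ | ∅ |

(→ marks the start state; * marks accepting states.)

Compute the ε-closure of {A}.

Begin with {A}.
A →ε {B}; add B.
ε-closure = {A,B}.

{A,B}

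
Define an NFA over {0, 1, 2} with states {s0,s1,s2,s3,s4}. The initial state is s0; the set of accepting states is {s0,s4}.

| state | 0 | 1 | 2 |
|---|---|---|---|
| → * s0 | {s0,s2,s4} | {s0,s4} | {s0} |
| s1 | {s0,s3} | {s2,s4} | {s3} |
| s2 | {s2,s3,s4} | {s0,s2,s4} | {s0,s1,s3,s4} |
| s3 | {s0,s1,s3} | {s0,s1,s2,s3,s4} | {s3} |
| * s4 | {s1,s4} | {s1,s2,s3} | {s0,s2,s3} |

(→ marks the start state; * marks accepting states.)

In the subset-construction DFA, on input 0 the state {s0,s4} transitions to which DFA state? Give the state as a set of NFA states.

{s0,s1,s2,s4}

δ(s0,0) = {s0,s2,s4}; δ(s4,0) = {s1,s4}.
Union: {s0,s1,s2,s4}.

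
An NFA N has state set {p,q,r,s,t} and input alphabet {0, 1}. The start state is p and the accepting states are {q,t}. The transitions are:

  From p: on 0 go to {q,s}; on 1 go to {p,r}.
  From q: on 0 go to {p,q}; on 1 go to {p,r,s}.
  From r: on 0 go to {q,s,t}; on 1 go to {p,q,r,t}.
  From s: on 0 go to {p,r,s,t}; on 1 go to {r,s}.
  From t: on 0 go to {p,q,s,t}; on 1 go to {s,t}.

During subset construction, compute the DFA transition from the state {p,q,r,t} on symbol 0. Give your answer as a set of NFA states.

δ(p,0) = {q,s}; δ(q,0) = {p,q}; δ(r,0) = {q,s,t}; δ(t,0) = {p,q,s,t}.
Union: {p,q,s,t}.

{p,q,s,t}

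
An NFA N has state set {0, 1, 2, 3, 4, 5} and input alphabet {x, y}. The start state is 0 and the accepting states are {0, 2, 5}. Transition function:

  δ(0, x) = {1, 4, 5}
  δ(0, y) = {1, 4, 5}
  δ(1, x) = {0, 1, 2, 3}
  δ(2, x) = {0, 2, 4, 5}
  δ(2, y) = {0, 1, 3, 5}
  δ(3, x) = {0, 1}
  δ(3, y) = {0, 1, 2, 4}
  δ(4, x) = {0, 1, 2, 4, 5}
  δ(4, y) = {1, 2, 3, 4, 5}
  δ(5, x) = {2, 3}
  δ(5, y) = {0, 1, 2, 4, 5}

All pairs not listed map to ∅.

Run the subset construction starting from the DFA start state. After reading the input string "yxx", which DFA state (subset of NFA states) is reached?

Start: {0}.
δ(0,y) = {1, 4, 5}.
Union: {1, 4, 5}.
After y: {1, 4, 5}.
δ(1,x) = {0, 1, 2, 3}; δ(4,x) = {0, 1, 2, 4, 5}; δ(5,x) = {2, 3}.
Union: {0, 1, 2, 3, 4, 5}.
After x: {0, 1, 2, 3, 4, 5}.
δ(0,x) = {1, 4, 5}; δ(1,x) = {0, 1, 2, 3}; δ(2,x) = {0, 2, 4, 5}; δ(3,x) = {0, 1}; δ(4,x) = {0, 1, 2, 4, 5}; δ(5,x) = {2, 3}.
Union: {0, 1, 2, 3, 4, 5}.
After x: {0, 1, 2, 3, 4, 5}.

{0, 1, 2, 3, 4, 5}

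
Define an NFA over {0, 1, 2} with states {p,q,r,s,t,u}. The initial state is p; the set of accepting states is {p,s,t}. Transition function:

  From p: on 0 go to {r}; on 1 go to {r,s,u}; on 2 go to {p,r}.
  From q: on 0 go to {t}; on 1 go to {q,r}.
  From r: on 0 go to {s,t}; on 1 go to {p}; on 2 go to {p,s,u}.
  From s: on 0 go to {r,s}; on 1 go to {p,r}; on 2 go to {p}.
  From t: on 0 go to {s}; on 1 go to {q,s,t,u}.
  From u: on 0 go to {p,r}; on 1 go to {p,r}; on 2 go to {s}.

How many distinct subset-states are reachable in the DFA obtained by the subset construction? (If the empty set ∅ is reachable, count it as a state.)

12

Start state of the DFA: {p}.
{p} --0--> {r}  [new]
{p} --1--> {r,s,u}  [new]
{p} --2--> {p,r}  [new]
{r} --0--> {s,t}  [new]
{r} --1--> {p}  [seen]
{r} --2--> {p,s,u}  [new]
{r,s,u} --0--> {p,r,s,t}  [new]
{r,s,u} --1--> {p,r}  [seen]
{r,s,u} --2--> {p,s,u}  [seen]
{p,r} --0--> {r,s,t}  [new]
{p,r} --1--> {p,r,s,u}  [new]
{p,r} --2--> {p,r,s,u}  [seen]
{s,t} --0--> {r,s}  [new]
{s,t} --1--> {p,q,r,s,t,u}  [new]
{s,t} --2--> {p}  [seen]
{p,s,u} --0--> {p,r,s}  [new]
{p,s,u} --1--> {p,r,s,u}  [seen]
{p,s,u} --2--> {p,r,s}  [seen]
{p,r,s,t} --0--> {r,s,t}  [seen]
{p,r,s,t} --1--> {p,q,r,s,t,u}  [seen]
{p,r,s,t} --2--> {p,r,s,u}  [seen]
{r,s,t} --0--> {r,s,t}  [seen]
{r,s,t} --1--> {p,q,r,s,t,u}  [seen]
{r,s,t} --2--> {p,s,u}  [seen]
{p,r,s,u} --0--> {p,r,s,t}  [seen]
{p,r,s,u} --1--> {p,r,s,u}  [seen]
{p,r,s,u} --2--> {p,r,s,u}  [seen]
{r,s} --0--> {r,s,t}  [seen]
{r,s} --1--> {p,r}  [seen]
{r,s} --2--> {p,s,u}  [seen]
{p,q,r,s,t,u} --0--> {p,r,s,t}  [seen]
{p,q,r,s,t,u} --1--> {p,q,r,s,t,u}  [seen]
{p,q,r,s,t,u} --2--> {p,r,s,u}  [seen]
{p,r,s} --0--> {r,s,t}  [seen]
{p,r,s} --1--> {p,r,s,u}  [seen]
{p,r,s} --2--> {p,r,s,u}  [seen]
Reachable DFA states: {p}, {r}, {r,s,u}, {p,r}, {s,t}, {p,s,u}, {p,r,s,t}, {r,s,t}, {p,r,s,u}, {r,s}, {p,q,r,s,t,u}, {p,r,s}.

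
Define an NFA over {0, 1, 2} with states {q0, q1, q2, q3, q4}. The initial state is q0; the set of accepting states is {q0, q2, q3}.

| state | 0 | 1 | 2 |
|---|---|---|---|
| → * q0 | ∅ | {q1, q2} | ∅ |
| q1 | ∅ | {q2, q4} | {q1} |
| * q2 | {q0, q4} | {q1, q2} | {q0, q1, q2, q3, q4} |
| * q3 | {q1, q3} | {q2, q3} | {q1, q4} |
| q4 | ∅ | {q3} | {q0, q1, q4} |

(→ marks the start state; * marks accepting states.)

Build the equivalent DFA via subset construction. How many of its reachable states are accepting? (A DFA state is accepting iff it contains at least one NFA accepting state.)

11

Start state of the DFA: {q0}.
{q0} --0--> ∅  [new]
{q0} --1--> {q1, q2}  [new]
{q0} --2--> ∅  [seen]
∅ --0--> ∅  [seen]
∅ --1--> ∅  [seen]
∅ --2--> ∅  [seen]
{q1, q2} --0--> {q0, q4}  [new]
{q1, q2} --1--> {q1, q2, q4}  [new]
{q1, q2} --2--> {q0, q1, q2, q3, q4}  [new]
{q0, q4} --0--> ∅  [seen]
{q0, q4} --1--> {q1, q2, q3}  [new]
{q0, q4} --2--> {q0, q1, q4}  [new]
{q1, q2, q4} --0--> {q0, q4}  [seen]
{q1, q2, q4} --1--> {q1, q2, q3, q4}  [new]
{q1, q2, q4} --2--> {q0, q1, q2, q3, q4}  [seen]
{q0, q1, q2, q3, q4} --0--> {q0, q1, q3, q4}  [new]
{q0, q1, q2, q3, q4} --1--> {q1, q2, q3, q4}  [seen]
{q0, q1, q2, q3, q4} --2--> {q0, q1, q2, q3, q4}  [seen]
{q1, q2, q3} --0--> {q0, q1, q3, q4}  [seen]
{q1, q2, q3} --1--> {q1, q2, q3, q4}  [seen]
{q1, q2, q3} --2--> {q0, q1, q2, q3, q4}  [seen]
{q0, q1, q4} --0--> ∅  [seen]
{q0, q1, q4} --1--> {q1, q2, q3, q4}  [seen]
{q0, q1, q4} --2--> {q0, q1, q4}  [seen]
{q1, q2, q3, q4} --0--> {q0, q1, q3, q4}  [seen]
{q1, q2, q3, q4} --1--> {q1, q2, q3, q4}  [seen]
{q1, q2, q3, q4} --2--> {q0, q1, q2, q3, q4}  [seen]
{q0, q1, q3, q4} --0--> {q1, q3}  [new]
{q0, q1, q3, q4} --1--> {q1, q2, q3, q4}  [seen]
{q0, q1, q3, q4} --2--> {q0, q1, q4}  [seen]
{q1, q3} --0--> {q1, q3}  [seen]
{q1, q3} --1--> {q2, q3, q4}  [new]
{q1, q3} --2--> {q1, q4}  [new]
{q2, q3, q4} --0--> {q0, q1, q3, q4}  [seen]
{q2, q3, q4} --1--> {q1, q2, q3}  [seen]
{q2, q3, q4} --2--> {q0, q1, q2, q3, q4}  [seen]
{q1, q4} --0--> ∅  [seen]
{q1, q4} --1--> {q2, q3, q4}  [seen]
{q1, q4} --2--> {q0, q1, q4}  [seen]
Reachable DFA states: {q0}, ∅, {q1, q2}, {q0, q4}, {q1, q2, q4}, {q0, q1, q2, q3, q4}, {q1, q2, q3}, {q0, q1, q4}, {q1, q2, q3, q4}, {q0, q1, q3, q4}, {q1, q3}, {q2, q3, q4}, {q1, q4}.
Accepting DFA states (contain an NFA accepting state): {q0}, {q1, q2}, {q0, q4}, {q1, q2, q4}, {q0, q1, q2, q3, q4}, {q1, q2, q3}, {q0, q1, q4}, {q1, q2, q3, q4}, {q0, q1, q3, q4}, {q1, q3}, {q2, q3, q4}.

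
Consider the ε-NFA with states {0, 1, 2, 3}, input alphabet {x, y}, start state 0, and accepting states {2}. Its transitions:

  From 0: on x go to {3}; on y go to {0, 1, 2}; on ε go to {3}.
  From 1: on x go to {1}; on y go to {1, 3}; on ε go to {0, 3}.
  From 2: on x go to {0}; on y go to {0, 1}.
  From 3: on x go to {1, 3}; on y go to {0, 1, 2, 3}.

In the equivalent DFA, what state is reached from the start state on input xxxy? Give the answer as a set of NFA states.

{0, 1, 2, 3}

Start: {0, 3}.
δ(0,x) = {3}; δ(3,x) = {1, 3}.
Union: {1, 3}.
ε-closure gives {0, 1, 3}.
After x: {0, 1, 3}.
δ(0,x) = {3}; δ(1,x) = {1}; δ(3,x) = {1, 3}.
Union: {1, 3}.
ε-closure gives {0, 1, 3}.
After x: {0, 1, 3}.
δ(0,x) = {3}; δ(1,x) = {1}; δ(3,x) = {1, 3}.
Union: {1, 3}.
ε-closure gives {0, 1, 3}.
After x: {0, 1, 3}.
δ(0,y) = {0, 1, 2}; δ(1,y) = {1, 3}; δ(3,y) = {0, 1, 2, 3}.
Union: {0, 1, 2, 3}.
After y: {0, 1, 2, 3}.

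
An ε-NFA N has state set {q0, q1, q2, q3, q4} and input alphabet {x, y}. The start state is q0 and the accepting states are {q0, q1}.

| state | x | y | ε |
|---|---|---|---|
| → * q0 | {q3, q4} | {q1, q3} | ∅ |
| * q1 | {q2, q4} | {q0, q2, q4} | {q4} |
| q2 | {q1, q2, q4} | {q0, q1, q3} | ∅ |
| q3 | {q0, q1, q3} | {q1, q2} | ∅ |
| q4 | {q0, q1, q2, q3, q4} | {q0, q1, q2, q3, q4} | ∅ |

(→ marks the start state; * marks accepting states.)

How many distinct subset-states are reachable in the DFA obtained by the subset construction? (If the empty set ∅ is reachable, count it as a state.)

Start state of the DFA: {q0} (ε-closure of the NFA start).
{q0} --x--> {q3, q4}  [new]
{q0} --y--> {q1, q3, q4}  [new]
{q3, q4} --x--> {q0, q1, q2, q3, q4}  [new]
{q3, q4} --y--> {q0, q1, q2, q3, q4}  [seen]
{q1, q3, q4} --x--> {q0, q1, q2, q3, q4}  [seen]
{q1, q3, q4} --y--> {q0, q1, q2, q3, q4}  [seen]
{q0, q1, q2, q3, q4} --x--> {q0, q1, q2, q3, q4}  [seen]
{q0, q1, q2, q3, q4} --y--> {q0, q1, q2, q3, q4}  [seen]
Reachable DFA states: {q0}, {q3, q4}, {q1, q3, q4}, {q0, q1, q2, q3, q4}.

4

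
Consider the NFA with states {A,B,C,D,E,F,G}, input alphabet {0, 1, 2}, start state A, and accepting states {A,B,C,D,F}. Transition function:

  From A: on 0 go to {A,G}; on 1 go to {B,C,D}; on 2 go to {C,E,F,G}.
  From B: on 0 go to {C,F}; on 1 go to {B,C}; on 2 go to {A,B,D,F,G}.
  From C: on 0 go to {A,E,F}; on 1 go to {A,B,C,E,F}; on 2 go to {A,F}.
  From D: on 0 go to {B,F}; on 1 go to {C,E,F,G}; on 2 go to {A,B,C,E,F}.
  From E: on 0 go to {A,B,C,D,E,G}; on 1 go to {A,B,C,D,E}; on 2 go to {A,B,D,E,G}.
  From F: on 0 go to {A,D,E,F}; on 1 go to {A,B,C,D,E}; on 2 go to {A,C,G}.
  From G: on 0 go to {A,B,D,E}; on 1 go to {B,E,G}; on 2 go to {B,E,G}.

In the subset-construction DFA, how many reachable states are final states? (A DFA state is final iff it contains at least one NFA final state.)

11

Start state of the DFA: {A}.
{A} --0--> {A,G}  [new]
{A} --1--> {B,C,D}  [new]
{A} --2--> {C,E,F,G}  [new]
{A,G} --0--> {A,B,D,E,G}  [new]
{A,G} --1--> {B,C,D,E,G}  [new]
{A,G} --2--> {B,C,E,F,G}  [new]
{B,C,D} --0--> {A,B,C,E,F}  [new]
{B,C,D} --1--> {A,B,C,E,F,G}  [new]
{B,C,D} --2--> {A,B,C,D,E,F,G}  [new]
{C,E,F,G} --0--> {A,B,C,D,E,F,G}  [seen]
{C,E,F,G} --1--> {A,B,C,D,E,F,G}  [seen]
{C,E,F,G} --2--> {A,B,C,D,E,F,G}  [seen]
{A,B,D,E,G} --0--> {A,B,C,D,E,F,G}  [seen]
{A,B,D,E,G} --1--> {A,B,C,D,E,F,G}  [seen]
{A,B,D,E,G} --2--> {A,B,C,D,E,F,G}  [seen]
{B,C,D,E,G} --0--> {A,B,C,D,E,F,G}  [seen]
{B,C,D,E,G} --1--> {A,B,C,D,E,F,G}  [seen]
{B,C,D,E,G} --2--> {A,B,C,D,E,F,G}  [seen]
{B,C,E,F,G} --0--> {A,B,C,D,E,F,G}  [seen]
{B,C,E,F,G} --1--> {A,B,C,D,E,F,G}  [seen]
{B,C,E,F,G} --2--> {A,B,C,D,E,F,G}  [seen]
{A,B,C,E,F} --0--> {A,B,C,D,E,F,G}  [seen]
{A,B,C,E,F} --1--> {A,B,C,D,E,F}  [new]
{A,B,C,E,F} --2--> {A,B,C,D,E,F,G}  [seen]
{A,B,C,E,F,G} --0--> {A,B,C,D,E,F,G}  [seen]
{A,B,C,E,F,G} --1--> {A,B,C,D,E,F,G}  [seen]
{A,B,C,E,F,G} --2--> {A,B,C,D,E,F,G}  [seen]
{A,B,C,D,E,F,G} --0--> {A,B,C,D,E,F,G}  [seen]
{A,B,C,D,E,F,G} --1--> {A,B,C,D,E,F,G}  [seen]
{A,B,C,D,E,F,G} --2--> {A,B,C,D,E,F,G}  [seen]
{A,B,C,D,E,F} --0--> {A,B,C,D,E,F,G}  [seen]
{A,B,C,D,E,F} --1--> {A,B,C,D,E,F,G}  [seen]
{A,B,C,D,E,F} --2--> {A,B,C,D,E,F,G}  [seen]
Reachable DFA states: {A}, {A,G}, {B,C,D}, {C,E,F,G}, {A,B,D,E,G}, {B,C,D,E,G}, {B,C,E,F,G}, {A,B,C,E,F}, {A,B,C,E,F,G}, {A,B,C,D,E,F,G}, {A,B,C,D,E,F}.
Accepting DFA states (contain an NFA accepting state): {A}, {A,G}, {B,C,D}, {C,E,F,G}, {A,B,D,E,G}, {B,C,D,E,G}, {B,C,E,F,G}, {A,B,C,E,F}, {A,B,C,E,F,G}, {A,B,C,D,E,F,G}, {A,B,C,D,E,F}.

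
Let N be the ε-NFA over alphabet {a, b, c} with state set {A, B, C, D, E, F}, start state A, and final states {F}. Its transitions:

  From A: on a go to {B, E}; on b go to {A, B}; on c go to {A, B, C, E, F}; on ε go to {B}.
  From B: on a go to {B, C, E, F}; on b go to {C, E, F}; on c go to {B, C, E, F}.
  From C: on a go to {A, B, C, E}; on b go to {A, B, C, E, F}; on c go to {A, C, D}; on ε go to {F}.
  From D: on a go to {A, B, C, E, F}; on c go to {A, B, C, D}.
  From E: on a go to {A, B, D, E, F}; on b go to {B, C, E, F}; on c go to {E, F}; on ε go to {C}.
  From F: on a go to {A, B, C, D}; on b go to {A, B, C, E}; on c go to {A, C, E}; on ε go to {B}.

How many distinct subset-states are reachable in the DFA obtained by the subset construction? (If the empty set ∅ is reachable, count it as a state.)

4

Start state of the DFA: {A, B} (ε-closure of the NFA start).
{A, B} --a--> {B, C, E, F}  [new]
{A, B} --b--> {A, B, C, E, F}  [new]
{A, B} --c--> {A, B, C, E, F}  [seen]
{B, C, E, F} --a--> {A, B, C, D, E, F}  [new]
{B, C, E, F} --b--> {A, B, C, E, F}  [seen]
{B, C, E, F} --c--> {A, B, C, D, E, F}  [seen]
{A, B, C, E, F} --a--> {A, B, C, D, E, F}  [seen]
{A, B, C, E, F} --b--> {A, B, C, E, F}  [seen]
{A, B, C, E, F} --c--> {A, B, C, D, E, F}  [seen]
{A, B, C, D, E, F} --a--> {A, B, C, D, E, F}  [seen]
{A, B, C, D, E, F} --b--> {A, B, C, E, F}  [seen]
{A, B, C, D, E, F} --c--> {A, B, C, D, E, F}  [seen]
Reachable DFA states: {A, B}, {B, C, E, F}, {A, B, C, E, F}, {A, B, C, D, E, F}.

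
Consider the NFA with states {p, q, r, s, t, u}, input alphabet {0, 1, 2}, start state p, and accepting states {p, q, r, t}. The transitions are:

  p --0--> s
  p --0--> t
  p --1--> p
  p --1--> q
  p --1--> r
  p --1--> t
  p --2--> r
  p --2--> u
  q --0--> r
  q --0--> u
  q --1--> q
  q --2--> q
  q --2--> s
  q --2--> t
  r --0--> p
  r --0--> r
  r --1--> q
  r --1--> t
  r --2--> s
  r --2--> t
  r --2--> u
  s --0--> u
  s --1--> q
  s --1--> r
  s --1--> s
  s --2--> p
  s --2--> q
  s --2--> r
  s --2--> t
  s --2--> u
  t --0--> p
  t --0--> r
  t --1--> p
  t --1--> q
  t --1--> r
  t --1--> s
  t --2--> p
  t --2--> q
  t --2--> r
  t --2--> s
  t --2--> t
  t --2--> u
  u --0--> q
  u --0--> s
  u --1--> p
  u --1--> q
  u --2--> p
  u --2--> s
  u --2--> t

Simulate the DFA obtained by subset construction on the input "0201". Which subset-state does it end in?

{p, q, r, s, t}

Start: {p}.
δ(p,0) = {s, t}.
Union: {s, t}.
After 0: {s, t}.
δ(s,2) = {p, q, r, t, u}; δ(t,2) = {p, q, r, s, t, u}.
Union: {p, q, r, s, t, u}.
After 2: {p, q, r, s, t, u}.
δ(p,0) = {s, t}; δ(q,0) = {r, u}; δ(r,0) = {p, r}; δ(s,0) = {u}; δ(t,0) = {p, r}; δ(u,0) = {q, s}.
Union: {p, q, r, s, t, u}.
After 0: {p, q, r, s, t, u}.
δ(p,1) = {p, q, r, t}; δ(q,1) = {q}; δ(r,1) = {q, t}; δ(s,1) = {q, r, s}; δ(t,1) = {p, q, r, s}; δ(u,1) = {p, q}.
Union: {p, q, r, s, t}.
After 1: {p, q, r, s, t}.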